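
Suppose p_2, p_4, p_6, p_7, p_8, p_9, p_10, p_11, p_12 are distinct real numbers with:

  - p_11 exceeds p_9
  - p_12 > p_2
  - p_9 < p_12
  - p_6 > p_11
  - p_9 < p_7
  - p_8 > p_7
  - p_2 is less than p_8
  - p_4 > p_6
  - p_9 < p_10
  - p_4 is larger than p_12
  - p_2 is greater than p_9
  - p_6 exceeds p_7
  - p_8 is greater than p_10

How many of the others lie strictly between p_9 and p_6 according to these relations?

2

The relations place p_9 below p_6. An element lies strictly between them when it is forced above p_9 and also forced below p_6.
Above p_9: {p_11, p_10, p_7, p_2, p_12, p_8, p_4}. Below p_6: {p_11, p_7}.
Intersection: {p_11, p_7} — 2.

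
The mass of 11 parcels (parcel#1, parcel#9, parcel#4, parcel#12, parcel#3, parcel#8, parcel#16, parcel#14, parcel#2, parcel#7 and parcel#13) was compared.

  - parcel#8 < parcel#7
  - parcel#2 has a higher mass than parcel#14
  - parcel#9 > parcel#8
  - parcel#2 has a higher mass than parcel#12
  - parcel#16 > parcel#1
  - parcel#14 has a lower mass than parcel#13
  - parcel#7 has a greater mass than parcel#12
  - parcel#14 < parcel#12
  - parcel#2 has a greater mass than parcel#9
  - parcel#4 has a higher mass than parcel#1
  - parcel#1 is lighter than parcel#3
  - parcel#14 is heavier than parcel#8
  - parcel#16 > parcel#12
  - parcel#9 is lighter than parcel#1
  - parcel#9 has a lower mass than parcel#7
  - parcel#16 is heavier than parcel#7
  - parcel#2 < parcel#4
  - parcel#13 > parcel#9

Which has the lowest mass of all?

parcel#8

parcel#14 is not least since parcel#8 < parcel#14; parcel#12 is not least since parcel#14 < parcel#12; parcel#9 is not least since parcel#8 < parcel#9; parcel#13 is not least since parcel#9 < parcel#13; parcel#1 is not least since parcel#9 < parcel#1; parcel#3 is not least since parcel#1 < parcel#3; parcel#2 is not least since parcel#12 < parcel#2; parcel#7 is not least since parcel#9 < parcel#7; parcel#16 is not least since parcel#12 < parcel#16; parcel#4 is not least since parcel#2 < parcel#4.
Only parcel#8 has nothing below it, so parcel#8 is the lowest mass.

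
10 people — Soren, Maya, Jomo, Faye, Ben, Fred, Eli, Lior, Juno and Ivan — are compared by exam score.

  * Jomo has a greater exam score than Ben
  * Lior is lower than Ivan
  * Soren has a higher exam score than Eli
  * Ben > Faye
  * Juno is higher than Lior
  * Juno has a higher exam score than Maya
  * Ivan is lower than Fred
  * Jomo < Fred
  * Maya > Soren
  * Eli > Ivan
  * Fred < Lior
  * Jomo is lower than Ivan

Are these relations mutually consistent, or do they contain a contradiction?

inconsistent

Chaining the given relations yields Fred < Lior < Ivan, so Fred < Ivan. But one relation states Ivan < Fred. These cannot both hold.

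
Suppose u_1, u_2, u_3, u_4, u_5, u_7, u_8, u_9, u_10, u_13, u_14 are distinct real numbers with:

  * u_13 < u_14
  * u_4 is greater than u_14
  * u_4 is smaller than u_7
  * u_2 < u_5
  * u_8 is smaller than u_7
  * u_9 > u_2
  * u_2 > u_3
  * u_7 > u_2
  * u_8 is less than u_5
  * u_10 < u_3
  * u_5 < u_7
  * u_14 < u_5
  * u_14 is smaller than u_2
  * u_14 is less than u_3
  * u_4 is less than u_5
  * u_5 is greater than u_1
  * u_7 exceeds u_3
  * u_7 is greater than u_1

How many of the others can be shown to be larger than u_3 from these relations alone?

4

The elements the relations force above u_3 are u_2, u_9, u_5, u_7 — no chain reaches any other.
That is 4.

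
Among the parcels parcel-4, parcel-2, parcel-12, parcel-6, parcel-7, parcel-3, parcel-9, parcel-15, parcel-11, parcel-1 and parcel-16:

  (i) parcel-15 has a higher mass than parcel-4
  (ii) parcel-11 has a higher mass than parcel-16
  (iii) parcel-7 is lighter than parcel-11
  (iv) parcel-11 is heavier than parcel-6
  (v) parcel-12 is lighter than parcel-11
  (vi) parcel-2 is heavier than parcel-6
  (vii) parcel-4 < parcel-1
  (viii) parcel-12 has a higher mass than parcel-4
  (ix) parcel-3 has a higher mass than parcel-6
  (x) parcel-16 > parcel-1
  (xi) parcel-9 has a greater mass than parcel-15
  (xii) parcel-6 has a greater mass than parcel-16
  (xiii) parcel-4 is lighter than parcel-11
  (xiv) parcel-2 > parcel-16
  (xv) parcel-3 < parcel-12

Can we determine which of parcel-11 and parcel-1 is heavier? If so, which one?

Chaining the given relations: parcel-1 < parcel-16 < parcel-6 < parcel-3 < parcel-12 < parcel-11.
So parcel-11 is heavier.

parcel-11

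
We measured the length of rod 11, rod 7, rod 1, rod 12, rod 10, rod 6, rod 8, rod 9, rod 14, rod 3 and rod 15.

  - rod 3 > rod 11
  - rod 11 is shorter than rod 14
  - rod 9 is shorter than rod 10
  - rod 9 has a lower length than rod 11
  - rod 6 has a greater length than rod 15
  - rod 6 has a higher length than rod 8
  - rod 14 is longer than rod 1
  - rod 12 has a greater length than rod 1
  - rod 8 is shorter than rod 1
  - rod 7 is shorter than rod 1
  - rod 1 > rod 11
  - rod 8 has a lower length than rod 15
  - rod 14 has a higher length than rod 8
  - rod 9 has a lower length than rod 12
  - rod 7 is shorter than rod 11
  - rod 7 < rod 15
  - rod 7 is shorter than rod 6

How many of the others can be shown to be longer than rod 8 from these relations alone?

The elements the relations force above rod 8 are rod 15, rod 6, rod 1, rod 14, rod 12 — no chain reaches any other.
That is 5.

5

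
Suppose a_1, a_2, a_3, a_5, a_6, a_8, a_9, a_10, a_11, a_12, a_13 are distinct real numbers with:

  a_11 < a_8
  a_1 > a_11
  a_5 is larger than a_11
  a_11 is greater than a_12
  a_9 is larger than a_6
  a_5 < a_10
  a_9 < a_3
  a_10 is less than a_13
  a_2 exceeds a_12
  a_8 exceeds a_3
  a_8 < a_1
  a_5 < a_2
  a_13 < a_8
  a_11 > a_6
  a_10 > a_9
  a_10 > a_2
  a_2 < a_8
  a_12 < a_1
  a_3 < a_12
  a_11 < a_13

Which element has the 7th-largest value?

The consecutive relations fix a unique order: a_6 < a_9 < a_3 < a_12 < a_11 < a_5 < a_2 < a_10 < a_13 < a_8 < a_1.
The 7th largest is a_11.

a_11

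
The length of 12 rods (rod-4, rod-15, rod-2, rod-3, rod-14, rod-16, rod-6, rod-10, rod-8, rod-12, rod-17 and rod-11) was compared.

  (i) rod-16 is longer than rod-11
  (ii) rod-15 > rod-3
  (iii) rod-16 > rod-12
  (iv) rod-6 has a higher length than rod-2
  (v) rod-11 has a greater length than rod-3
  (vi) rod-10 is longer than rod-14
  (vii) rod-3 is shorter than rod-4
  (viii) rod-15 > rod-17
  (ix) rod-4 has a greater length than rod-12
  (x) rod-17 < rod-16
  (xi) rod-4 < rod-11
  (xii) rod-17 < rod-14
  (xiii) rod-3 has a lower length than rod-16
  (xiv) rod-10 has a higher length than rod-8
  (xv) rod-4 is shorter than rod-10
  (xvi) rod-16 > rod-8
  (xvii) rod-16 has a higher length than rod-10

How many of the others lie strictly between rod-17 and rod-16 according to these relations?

2

The relations place rod-17 below rod-16. An element lies strictly between them when it is forced above rod-17 and also forced below rod-16.
Above rod-17: {rod-14, rod-15, rod-10}. Below rod-16: {rod-3, rod-12, rod-8, rod-14, rod-4, rod-10, rod-11}.
Intersection: {rod-14, rod-10} — 2.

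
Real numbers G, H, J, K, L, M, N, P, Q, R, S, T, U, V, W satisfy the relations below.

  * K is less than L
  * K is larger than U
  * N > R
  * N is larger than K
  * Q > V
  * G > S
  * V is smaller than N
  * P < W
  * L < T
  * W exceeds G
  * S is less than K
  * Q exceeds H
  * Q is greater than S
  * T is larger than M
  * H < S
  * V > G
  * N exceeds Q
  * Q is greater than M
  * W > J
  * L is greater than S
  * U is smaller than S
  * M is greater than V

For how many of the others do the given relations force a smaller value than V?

From V the given relations immediately reach G.
From those, S — 2 in total.
From those, H, U — 4 in total.
Nothing else is reachable below V; 4 in all.

4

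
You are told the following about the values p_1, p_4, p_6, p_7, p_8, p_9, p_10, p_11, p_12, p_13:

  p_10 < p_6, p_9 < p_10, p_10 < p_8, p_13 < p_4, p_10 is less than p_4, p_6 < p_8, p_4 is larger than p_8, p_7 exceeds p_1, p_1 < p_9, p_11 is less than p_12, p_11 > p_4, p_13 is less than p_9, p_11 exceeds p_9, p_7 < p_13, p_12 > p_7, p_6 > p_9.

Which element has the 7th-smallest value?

p_8

Chaining the given pairs: p_1 < p_7 < p_13 < p_9 < p_10 < p_6 < p_8 < p_4 < p_11 < p_12.
The 7th smallest is p_8.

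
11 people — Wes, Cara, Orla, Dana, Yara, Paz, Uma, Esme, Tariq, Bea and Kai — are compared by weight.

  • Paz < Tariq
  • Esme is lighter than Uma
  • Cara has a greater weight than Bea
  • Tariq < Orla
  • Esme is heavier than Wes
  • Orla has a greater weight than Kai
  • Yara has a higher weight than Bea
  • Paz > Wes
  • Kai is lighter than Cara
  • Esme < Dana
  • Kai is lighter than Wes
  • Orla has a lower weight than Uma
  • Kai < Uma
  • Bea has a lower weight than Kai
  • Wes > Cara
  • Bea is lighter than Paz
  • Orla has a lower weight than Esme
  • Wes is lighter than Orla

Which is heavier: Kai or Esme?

Kai < Cara and Cara < Wes give Kai < Wes.
With Wes < Paz: Kai < Cara < Wes < Paz.
Then Paz < Tariq extends the chain to Tariq.
Then Tariq < Orla extends the chain to Orla.
With Orla < Esme: Kai < Cara < Wes < Paz < Tariq < Orla < Esme.
So Kai < Esme; Esme is the heavier of the two.

Esme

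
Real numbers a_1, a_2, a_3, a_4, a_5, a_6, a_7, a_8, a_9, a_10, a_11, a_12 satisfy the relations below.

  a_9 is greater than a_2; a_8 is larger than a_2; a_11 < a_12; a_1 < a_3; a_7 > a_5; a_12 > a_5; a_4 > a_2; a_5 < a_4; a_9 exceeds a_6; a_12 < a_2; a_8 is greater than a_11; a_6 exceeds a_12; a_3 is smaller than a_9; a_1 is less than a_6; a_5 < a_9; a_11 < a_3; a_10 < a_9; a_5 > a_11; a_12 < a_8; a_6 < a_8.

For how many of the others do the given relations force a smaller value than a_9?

8

Directly below a_9: a_5, a_2, a_6, a_3, a_10.
One step further: a_11, a_1, a_12 (8 so far).
Nothing else is reachable below a_9; 8 in all.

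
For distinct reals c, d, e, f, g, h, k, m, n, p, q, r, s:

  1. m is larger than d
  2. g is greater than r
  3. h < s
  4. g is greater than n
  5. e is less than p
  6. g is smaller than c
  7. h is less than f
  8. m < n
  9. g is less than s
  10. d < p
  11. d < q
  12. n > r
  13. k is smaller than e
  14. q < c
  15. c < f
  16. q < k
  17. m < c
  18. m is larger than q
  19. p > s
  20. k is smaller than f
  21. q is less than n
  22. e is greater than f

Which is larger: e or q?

The relevant relations are q < m; m < n; n < g; g < c; c < f; f < e.
Chaining these gives q < m < n < g < c < f < e.
So q < e; e is the larger of the two.

e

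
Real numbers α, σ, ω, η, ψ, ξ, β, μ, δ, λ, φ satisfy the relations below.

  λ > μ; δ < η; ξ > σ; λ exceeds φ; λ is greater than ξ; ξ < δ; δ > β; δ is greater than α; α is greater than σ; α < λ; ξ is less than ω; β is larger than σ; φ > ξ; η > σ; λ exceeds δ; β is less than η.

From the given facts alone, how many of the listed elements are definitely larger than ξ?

From ξ the given relations immediately reach ω, δ, φ, λ.
From those, η — 5 in total.
No other element is forced above ξ by the given relations, so the count is 5.

5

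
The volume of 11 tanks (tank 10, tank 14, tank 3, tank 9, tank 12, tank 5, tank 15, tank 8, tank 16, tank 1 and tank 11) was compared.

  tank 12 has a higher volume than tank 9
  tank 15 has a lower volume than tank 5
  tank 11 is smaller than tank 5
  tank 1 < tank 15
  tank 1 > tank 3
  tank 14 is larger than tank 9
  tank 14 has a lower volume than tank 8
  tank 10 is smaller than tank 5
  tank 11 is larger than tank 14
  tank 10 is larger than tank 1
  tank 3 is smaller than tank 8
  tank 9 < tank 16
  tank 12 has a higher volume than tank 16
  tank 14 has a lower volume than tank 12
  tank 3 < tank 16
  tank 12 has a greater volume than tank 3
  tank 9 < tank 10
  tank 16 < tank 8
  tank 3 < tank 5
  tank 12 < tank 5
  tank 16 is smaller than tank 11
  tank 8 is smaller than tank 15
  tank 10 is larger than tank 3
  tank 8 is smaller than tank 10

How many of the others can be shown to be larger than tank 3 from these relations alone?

8

From tank 3 the given relations immediately reach tank 1, tank 16, tank 8, tank 10, tank 12, tank 5.
From those, tank 15, tank 11 — 8 in total.
Nothing else is reachable above tank 3; 8 in all.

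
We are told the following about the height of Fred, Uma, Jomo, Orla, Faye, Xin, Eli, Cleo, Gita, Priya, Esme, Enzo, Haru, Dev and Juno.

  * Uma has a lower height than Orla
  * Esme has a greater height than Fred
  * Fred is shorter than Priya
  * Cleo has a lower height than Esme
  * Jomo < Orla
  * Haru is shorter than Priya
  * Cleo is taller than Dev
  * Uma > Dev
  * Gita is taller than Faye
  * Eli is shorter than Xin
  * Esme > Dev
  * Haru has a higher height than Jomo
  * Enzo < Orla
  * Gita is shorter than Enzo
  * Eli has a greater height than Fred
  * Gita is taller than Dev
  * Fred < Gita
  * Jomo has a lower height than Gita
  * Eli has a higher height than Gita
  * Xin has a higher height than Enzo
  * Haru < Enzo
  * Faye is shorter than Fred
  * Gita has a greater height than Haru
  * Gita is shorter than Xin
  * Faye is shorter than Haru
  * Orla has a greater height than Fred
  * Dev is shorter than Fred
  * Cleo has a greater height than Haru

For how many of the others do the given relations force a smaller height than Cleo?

4

From Cleo the given relations immediately reach Dev, Haru.
From those, Faye, Jomo — 4 in total.
Nothing else is reachable below Cleo; 4 in all.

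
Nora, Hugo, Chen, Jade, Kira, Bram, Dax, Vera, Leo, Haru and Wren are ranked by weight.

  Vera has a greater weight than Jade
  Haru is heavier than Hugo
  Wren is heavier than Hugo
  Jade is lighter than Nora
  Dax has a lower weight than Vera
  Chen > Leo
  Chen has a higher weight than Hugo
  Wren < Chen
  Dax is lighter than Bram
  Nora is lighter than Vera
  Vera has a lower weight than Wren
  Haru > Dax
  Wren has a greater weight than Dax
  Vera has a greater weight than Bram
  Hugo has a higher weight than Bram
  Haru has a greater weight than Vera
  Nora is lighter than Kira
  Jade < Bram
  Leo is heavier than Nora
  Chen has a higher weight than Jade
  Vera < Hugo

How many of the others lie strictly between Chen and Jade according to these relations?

6

The relations place Jade below Chen. An element lies strictly between them when it is forced above Jade and also forced below Chen.
Above Jade: {Bram, Nora, Leo, Vera, Kira, Hugo, Wren, Haru}. Below Chen: {Dax, Bram, Nora, Leo, Vera, Hugo, Wren}.
Intersection: {Bram, Nora, Leo, Vera, Hugo, Wren} — 6.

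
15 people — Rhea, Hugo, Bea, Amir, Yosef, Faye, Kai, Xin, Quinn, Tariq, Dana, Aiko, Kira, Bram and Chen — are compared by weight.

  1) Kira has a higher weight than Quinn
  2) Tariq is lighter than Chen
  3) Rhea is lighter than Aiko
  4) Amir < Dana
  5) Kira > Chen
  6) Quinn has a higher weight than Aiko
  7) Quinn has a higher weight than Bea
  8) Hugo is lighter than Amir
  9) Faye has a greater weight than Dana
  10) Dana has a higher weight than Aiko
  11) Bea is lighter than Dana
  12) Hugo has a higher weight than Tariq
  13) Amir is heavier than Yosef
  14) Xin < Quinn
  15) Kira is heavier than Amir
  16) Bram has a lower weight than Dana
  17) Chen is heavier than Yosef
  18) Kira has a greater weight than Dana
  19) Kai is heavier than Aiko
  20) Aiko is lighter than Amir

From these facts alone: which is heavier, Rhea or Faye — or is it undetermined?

Chaining the given relations: Rhea < Aiko < Amir < Dana < Faye.
So Faye is heavier.

Faye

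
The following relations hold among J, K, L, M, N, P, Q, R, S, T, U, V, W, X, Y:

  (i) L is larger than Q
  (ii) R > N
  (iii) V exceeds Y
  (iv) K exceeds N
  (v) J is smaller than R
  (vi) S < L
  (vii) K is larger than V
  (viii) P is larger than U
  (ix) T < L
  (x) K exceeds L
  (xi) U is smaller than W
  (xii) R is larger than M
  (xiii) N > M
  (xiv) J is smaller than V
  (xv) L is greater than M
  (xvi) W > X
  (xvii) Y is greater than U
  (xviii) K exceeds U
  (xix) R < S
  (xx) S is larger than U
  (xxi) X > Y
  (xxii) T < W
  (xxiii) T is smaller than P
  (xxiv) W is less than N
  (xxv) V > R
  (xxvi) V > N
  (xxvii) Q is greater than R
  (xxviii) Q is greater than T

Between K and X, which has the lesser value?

X

X < W and W < N give X < N.
With N < R: X < W < N < R.
Then R < Q extends the chain to Q.
With Q < L: X < W < N < R < Q < L.
Then L < K extends the chain to K.
So X < K; X is the smaller of the two.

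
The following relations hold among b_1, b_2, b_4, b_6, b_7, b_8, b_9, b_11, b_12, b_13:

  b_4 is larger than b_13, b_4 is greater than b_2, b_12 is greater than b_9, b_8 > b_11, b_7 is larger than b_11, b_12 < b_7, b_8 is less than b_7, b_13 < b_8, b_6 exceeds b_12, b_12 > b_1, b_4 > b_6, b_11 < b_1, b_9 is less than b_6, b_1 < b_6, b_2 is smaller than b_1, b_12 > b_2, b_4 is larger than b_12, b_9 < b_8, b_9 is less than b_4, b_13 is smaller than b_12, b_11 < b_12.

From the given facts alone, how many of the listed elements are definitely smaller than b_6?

6

From b_6 the given relations immediately reach b_9, b_1, b_12.
From those, b_11, b_13, b_2 — 6 in total.
No other element is forced below b_6 by the given relations, so the count is 6.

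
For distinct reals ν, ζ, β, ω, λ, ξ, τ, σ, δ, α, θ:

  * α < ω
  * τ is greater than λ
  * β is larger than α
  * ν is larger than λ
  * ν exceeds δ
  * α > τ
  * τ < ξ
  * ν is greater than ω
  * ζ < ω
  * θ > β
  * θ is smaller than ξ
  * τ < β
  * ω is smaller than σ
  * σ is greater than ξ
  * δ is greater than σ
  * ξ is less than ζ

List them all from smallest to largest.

Each adjacent pair is fixed by a given relation: λ < τ; τ < α; α < β; β < θ; θ < ξ; ξ < ζ; ζ < ω; ω < σ; σ < δ; δ < ν. Chaining them end to end gives the full order.

λ < τ < α < β < θ < ξ < ζ < ω < σ < δ < ν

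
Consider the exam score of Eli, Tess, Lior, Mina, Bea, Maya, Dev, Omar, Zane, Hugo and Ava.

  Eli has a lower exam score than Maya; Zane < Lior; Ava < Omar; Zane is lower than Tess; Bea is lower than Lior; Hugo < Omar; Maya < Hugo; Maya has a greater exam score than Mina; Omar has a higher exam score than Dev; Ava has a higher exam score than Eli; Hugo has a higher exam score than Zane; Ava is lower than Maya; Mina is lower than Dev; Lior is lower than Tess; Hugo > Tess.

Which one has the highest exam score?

Zane is not greatest since Zane < Tess; Eli is not greatest since Eli < Ava; Ava is not greatest since Ava < Omar; Bea is not greatest since Bea < Lior; Lior is not greatest since Lior < Tess; Mina is not greatest since Mina < Maya; Dev is not greatest since Dev < Omar; Tess is not greatest since Tess < Hugo; Maya is not greatest since Maya < Hugo; Hugo is not greatest since Hugo < Omar.
Only Omar has nothing above it, so Omar is the highest exam score.

Omar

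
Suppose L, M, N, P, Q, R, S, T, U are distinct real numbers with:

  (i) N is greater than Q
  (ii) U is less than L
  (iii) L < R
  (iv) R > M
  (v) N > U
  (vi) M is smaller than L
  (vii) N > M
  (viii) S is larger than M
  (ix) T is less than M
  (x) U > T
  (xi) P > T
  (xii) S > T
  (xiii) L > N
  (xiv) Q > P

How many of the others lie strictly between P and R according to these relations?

3

Chaining upward from P reaches: Q, N, L.
Chaining downward from R reaches: T, M, Q, U, N, L.
Strictly between P and R are those in both lists: Q, N, L — 3 elements.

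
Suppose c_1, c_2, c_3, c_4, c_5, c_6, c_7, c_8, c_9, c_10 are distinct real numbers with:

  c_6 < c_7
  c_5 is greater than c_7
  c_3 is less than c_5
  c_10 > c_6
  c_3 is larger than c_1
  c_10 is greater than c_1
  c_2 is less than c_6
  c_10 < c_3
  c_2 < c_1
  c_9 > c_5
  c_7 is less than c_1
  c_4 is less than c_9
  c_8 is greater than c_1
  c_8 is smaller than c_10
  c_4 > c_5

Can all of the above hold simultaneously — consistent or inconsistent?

The single ordering c_2 < c_6 < c_7 < c_1 < c_8 < c_10 < c_3 < c_5 < c_4 < c_9 satisfies every listed relation, so no contradiction arises.

consistent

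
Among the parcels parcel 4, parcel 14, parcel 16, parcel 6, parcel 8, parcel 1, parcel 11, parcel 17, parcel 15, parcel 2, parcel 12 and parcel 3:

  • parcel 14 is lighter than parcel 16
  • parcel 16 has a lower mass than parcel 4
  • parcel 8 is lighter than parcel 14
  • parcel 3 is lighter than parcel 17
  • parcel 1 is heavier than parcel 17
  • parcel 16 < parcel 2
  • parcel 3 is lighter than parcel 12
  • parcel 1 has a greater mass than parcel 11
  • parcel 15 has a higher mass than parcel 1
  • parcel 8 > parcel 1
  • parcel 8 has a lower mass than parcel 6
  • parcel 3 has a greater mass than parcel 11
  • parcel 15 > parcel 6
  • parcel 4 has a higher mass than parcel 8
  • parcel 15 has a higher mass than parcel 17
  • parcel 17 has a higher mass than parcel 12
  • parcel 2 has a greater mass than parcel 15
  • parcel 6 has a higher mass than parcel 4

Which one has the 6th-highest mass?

Chaining the given pairs: parcel 11 < parcel 3 < parcel 12 < parcel 17 < parcel 1 < parcel 8 < parcel 14 < parcel 16 < parcel 4 < parcel 6 < parcel 15 < parcel 2.
The 6th largest is parcel 14.

parcel 14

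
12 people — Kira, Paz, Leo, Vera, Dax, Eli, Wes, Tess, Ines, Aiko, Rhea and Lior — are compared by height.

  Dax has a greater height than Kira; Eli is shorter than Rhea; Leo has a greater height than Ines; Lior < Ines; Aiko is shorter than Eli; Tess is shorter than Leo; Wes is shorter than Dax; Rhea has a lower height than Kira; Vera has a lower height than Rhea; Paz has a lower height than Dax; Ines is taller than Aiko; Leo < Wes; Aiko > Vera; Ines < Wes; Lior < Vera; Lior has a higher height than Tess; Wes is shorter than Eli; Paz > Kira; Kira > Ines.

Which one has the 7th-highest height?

The consecutive relations fix a unique order: Tess < Lior < Vera < Aiko < Ines < Leo < Wes < Eli < Rhea < Kira < Paz < Dax.
Counting 7 from the largest end gives Leo.

Leo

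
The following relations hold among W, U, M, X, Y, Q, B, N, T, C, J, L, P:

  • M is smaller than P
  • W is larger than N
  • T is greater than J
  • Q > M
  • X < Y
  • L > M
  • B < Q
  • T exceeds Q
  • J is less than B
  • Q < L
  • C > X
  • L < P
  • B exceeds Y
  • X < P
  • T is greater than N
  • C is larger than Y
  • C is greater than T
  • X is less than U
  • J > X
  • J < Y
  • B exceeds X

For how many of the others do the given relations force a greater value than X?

From X the given relations immediately reach J, Y, B, U, P, C.
From those, Q, T — 8 in total.
From those, L — 9 in total.
No other element is forced above X by the given relations, so the count is 9.

9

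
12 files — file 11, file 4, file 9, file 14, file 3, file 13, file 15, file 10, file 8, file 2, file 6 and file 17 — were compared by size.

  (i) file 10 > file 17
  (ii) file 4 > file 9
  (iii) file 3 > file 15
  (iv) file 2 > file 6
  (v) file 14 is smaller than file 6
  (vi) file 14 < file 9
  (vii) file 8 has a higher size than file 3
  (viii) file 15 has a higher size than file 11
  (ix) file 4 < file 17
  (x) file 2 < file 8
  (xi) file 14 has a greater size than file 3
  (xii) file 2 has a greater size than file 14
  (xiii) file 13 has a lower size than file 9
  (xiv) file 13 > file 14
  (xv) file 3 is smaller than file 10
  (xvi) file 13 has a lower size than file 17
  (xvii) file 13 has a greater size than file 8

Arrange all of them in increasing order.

Nothing is placed below file 11, so it is least; from there file 11 < file 15; file 15 < file 3; file 3 < file 14; file 14 < file 6; file 6 < file 2; file 2 < file 8; file 8 < file 13; file 13 < file 9; file 9 < file 4; file 4 < file 17; file 17 < file 10, each given directly.

file 11 < file 15 < file 3 < file 14 < file 6 < file 2 < file 8 < file 13 < file 9 < file 4 < file 17 < file 10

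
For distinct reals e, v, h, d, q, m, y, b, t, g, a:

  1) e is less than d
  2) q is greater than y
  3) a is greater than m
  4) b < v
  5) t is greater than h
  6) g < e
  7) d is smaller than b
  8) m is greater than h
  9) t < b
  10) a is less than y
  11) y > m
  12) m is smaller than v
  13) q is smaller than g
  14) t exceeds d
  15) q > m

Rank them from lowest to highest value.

The consecutive links are each given: h < m; m < a; a < y; y < q; q < g; g < e; e < d; d < t; t < b; b < v.

h < m < a < y < q < g < e < d < t < b < v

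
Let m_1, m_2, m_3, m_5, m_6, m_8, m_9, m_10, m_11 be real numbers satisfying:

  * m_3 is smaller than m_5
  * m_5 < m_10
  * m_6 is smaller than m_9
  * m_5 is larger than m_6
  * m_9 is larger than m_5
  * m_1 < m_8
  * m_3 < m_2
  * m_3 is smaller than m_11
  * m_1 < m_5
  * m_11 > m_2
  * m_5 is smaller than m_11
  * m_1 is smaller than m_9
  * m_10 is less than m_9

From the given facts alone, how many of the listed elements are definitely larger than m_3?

5

The elements the relations force above m_3 are m_2, m_5, m_10, m_9, m_11 — no chain reaches any other.
That is 5.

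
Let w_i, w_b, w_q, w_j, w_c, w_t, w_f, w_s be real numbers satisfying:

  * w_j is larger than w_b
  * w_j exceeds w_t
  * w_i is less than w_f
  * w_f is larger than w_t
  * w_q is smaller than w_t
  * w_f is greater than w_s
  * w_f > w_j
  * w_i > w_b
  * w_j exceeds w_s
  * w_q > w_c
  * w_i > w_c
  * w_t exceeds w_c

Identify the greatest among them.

w_f

w_c is not greatest since w_c < w_t; w_s is not greatest since w_s < w_f; w_b is not greatest since w_b < w_j; w_q is not greatest since w_q < w_t; w_t is not greatest since w_t < w_j; w_i is not greatest since w_i < w_f; w_j is not greatest since w_j < w_f.
Only w_f has nothing above it, so w_f is the greatest.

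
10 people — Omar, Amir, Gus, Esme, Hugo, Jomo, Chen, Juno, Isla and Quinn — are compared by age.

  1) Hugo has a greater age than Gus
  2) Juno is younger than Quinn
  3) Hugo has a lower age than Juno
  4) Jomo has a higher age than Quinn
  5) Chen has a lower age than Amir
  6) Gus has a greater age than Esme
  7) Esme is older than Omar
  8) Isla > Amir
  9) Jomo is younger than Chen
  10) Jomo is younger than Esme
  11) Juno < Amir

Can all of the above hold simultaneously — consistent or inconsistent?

We have Jomo < Esme stated directly, yet also Esme < Gus < Hugo < Juno < Quinn < Jomo by chaining the others — so Esme < Jomo. Contradiction.

inconsistent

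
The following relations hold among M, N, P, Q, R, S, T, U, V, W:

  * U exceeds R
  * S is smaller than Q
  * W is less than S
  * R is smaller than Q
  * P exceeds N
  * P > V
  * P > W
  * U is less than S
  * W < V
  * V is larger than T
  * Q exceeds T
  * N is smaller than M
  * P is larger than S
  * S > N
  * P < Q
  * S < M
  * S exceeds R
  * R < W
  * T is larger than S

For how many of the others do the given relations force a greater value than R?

From R the given relations immediately reach U, W, S, Q.
From those, T, V, P, M — 8 in total.
Nothing else is reachable above R; 8 in all.

8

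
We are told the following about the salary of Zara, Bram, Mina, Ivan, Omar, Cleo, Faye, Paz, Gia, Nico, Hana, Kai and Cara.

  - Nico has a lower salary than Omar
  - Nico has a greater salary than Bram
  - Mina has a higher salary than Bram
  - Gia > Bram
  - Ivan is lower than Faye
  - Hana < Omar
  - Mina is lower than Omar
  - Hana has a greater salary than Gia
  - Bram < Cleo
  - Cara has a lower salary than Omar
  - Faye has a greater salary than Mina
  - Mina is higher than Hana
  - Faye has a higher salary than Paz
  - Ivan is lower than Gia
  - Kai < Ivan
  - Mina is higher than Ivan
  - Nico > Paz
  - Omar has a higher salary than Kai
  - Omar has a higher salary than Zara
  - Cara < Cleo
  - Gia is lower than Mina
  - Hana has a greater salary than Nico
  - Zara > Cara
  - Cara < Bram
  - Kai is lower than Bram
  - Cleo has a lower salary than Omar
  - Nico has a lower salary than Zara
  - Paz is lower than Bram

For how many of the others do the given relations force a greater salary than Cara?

9

From Cara the given relations immediately reach Bram, Zara, Cleo, Omar.
From those, Nico, Gia, Mina — 7 in total.
From those, Hana, Faye — 9 in total.
No other element is forced above Cara by the given relations, so the count is 9.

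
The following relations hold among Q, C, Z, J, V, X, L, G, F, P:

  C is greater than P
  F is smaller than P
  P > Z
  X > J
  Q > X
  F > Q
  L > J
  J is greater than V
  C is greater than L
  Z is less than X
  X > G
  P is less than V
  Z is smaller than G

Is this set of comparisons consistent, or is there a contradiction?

inconsistent

Chaining the given relations yields X < Q < F < P < V < J, so X < J. But one relation states J < X. These cannot both hold.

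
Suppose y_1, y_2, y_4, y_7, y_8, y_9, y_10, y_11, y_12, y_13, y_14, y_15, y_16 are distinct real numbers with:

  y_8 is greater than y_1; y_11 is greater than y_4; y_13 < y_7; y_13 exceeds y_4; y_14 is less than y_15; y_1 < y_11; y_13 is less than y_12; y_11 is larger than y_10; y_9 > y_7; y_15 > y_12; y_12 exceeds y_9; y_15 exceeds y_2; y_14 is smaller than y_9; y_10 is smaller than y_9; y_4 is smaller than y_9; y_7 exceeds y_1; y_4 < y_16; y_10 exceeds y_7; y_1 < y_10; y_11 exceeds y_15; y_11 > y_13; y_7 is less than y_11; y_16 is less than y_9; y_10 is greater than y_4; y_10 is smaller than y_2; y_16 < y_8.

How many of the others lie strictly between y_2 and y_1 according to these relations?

2

Chaining upward from y_1 reaches: y_7, y_10, y_9, y_12, y_15, y_11, y_8.
Chaining downward from y_2 reaches: y_4, y_13, y_7, y_10.
Strictly between y_1 and y_2 are those in both lists: y_7, y_10 — 2 elements.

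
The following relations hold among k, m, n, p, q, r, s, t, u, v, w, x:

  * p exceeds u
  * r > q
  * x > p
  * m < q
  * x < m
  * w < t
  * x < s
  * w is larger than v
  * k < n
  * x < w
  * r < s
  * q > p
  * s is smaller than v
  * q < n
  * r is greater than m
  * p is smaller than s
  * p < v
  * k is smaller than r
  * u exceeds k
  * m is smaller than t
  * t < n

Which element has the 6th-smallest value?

q

Chaining the given pairs: k < u < p < x < m < q < r < s < v < w < t < n.
Counting 6 from the smallest end gives q.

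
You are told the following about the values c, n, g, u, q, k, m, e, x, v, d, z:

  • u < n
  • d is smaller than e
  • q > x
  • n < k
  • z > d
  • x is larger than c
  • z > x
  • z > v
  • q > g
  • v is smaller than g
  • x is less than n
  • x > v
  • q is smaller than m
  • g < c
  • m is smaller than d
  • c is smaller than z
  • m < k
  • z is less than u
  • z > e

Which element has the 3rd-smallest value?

c

Chaining the given pairs: v < g < c < x < q < m < d < e < z < u < n < k.
The 3rd smallest is c.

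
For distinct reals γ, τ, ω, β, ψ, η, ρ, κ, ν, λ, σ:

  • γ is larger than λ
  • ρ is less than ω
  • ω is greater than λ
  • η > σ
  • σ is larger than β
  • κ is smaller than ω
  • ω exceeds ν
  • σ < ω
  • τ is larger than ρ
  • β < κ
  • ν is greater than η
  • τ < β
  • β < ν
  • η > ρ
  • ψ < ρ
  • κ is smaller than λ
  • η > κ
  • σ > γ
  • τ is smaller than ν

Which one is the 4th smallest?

The consecutive relations fix a unique order: ψ < ρ < τ < β < κ < λ < γ < σ < η < ν < ω.
Counting 4 from the smallest end gives β.

β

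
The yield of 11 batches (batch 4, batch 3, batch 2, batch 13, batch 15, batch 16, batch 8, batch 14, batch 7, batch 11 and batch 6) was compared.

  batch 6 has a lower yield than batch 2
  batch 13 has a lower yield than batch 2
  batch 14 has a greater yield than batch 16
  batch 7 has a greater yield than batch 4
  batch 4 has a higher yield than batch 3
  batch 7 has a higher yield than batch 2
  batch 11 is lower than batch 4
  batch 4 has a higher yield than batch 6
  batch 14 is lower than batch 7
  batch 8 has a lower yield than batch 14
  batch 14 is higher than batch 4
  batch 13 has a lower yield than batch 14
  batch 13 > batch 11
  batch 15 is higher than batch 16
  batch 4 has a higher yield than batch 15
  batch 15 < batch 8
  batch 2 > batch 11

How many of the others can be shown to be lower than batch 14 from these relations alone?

The elements the relations force below batch 14 are batch 16, batch 15, batch 8, batch 11, batch 6, batch 13, batch 3, batch 4 — no chain reaches any other.
That is 8.

8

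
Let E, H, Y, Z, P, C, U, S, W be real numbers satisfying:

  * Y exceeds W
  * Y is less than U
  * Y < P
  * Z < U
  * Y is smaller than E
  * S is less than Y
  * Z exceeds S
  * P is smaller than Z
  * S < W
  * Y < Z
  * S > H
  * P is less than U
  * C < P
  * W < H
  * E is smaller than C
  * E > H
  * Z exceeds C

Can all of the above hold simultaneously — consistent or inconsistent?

inconsistent

Chaining the given relations yields W < H < S, so W < S. But one relation states S < W. These cannot both hold.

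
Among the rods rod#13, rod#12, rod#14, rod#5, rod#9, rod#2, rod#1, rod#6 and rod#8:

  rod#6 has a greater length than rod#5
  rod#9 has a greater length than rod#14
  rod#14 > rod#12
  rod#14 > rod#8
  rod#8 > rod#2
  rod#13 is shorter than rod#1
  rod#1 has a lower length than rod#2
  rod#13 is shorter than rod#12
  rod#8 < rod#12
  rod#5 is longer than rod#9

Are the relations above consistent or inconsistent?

consistent

The single ordering rod#13 < rod#1 < rod#2 < rod#8 < rod#12 < rod#14 < rod#9 < rod#5 < rod#6 satisfies every listed relation, so no contradiction arises.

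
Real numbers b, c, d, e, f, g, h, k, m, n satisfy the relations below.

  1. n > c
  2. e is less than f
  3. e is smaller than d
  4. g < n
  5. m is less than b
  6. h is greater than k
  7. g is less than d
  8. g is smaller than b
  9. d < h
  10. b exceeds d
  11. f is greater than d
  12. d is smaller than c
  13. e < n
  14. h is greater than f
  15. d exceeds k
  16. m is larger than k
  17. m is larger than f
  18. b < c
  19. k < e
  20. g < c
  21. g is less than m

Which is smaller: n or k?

Chaining the given relations: k < e < d < f < m < b < c < n.
So k < n; k is the smaller of the two.

k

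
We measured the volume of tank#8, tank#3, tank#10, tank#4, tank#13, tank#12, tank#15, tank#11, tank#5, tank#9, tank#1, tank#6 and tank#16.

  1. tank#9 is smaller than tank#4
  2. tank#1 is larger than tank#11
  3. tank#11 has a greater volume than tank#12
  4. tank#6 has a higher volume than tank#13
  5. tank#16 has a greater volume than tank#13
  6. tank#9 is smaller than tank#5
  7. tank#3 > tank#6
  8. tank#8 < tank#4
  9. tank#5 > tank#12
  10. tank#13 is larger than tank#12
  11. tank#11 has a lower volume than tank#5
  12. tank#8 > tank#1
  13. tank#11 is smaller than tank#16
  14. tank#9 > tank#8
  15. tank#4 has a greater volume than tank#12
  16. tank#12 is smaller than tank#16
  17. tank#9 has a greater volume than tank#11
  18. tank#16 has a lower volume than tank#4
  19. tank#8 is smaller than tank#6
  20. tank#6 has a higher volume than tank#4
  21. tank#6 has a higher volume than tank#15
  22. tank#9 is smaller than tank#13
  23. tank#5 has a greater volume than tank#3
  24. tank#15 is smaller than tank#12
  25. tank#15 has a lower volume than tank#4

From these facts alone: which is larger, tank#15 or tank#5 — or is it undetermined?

tank#5

tank#15 < tank#12 and tank#12 < tank#11 give tank#15 < tank#11.
With tank#11 < tank#1: tank#15 < tank#12 < tank#11 < tank#1.
Then tank#1 < tank#8 extends the chain to tank#8.
Then tank#8 < tank#9 extends the chain to tank#9.
With tank#9 < tank#13: tank#15 < tank#12 < tank#11 < tank#1 < tank#8 < tank#9 < tank#13.
With tank#13 < tank#16: tank#15 < tank#12 < tank#11 < tank#1 < tank#8 < tank#9 < tank#13 < tank#16.
Then tank#16 < tank#4 extends the chain to tank#4.
Then tank#4 < tank#6 extends the chain to tank#6.
Then tank#6 < tank#3 extends the chain to tank#3.
With tank#3 < tank#5: tank#15 < tank#12 < tank#11 < tank#1 < tank#8 < tank#9 < tank#13 < tank#16 < tank#4 < tank#6 < tank#3 < tank#5.
So tank#5 is larger.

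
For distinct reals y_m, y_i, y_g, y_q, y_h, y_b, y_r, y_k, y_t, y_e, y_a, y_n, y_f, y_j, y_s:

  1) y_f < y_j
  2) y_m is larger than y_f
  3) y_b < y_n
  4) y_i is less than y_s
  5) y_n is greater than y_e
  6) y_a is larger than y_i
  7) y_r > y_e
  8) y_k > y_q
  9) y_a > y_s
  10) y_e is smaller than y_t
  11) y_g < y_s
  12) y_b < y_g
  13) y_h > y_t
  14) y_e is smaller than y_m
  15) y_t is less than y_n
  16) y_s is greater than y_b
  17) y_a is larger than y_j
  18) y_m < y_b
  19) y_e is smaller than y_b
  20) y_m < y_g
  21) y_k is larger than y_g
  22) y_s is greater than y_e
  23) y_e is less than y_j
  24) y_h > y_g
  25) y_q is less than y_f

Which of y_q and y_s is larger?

y_s

y_q < y_f and y_f < y_m give y_q < y_m.
Then y_m < y_b extends the chain to y_b.
With y_b < y_g: y_q < y_f < y_m < y_b < y_g.
With y_g < y_s: y_q < y_f < y_m < y_b < y_g < y_s.
So y_q < y_s; y_s is the larger of the two.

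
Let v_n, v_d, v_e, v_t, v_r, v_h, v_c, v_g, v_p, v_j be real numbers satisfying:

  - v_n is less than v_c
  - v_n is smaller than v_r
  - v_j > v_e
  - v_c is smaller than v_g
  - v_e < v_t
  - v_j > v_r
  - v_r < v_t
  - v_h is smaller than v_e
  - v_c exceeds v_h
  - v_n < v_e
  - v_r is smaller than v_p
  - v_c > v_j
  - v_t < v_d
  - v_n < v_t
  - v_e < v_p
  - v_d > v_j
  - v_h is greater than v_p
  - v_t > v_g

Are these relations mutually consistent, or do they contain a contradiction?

Chaining the given relations yields v_p < v_h < v_e, so v_p < v_e. But one relation states v_e < v_p. These cannot both hold.

inconsistent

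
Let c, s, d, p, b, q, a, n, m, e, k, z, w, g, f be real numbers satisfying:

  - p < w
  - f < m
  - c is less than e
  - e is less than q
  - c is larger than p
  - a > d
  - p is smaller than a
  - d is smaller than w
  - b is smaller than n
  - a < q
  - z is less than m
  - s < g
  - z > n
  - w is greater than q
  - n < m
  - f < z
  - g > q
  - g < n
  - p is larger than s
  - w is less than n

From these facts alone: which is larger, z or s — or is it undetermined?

Chaining the given relations: s < p < c < e < q < g < n < z.
So z is larger.

z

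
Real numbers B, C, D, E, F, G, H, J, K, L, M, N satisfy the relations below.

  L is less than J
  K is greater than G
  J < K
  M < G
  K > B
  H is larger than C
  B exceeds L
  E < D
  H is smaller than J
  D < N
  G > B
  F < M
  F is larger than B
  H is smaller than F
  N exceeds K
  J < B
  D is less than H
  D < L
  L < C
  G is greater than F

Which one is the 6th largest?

The consecutive relations fix a unique order: E < D < L < C < H < J < B < F < M < G < K < N.
Counting 6 from the largest end gives B.

B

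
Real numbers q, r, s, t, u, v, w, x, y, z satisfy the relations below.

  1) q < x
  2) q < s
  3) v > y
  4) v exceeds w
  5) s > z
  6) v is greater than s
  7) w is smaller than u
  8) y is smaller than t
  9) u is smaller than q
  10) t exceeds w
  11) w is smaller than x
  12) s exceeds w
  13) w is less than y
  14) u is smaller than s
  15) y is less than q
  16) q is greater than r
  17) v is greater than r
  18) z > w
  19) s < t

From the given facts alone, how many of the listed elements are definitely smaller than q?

4

From q the given relations immediately reach r, y, u.
From those, w — 4 in total.
Nothing else is reachable below q; 4 in all.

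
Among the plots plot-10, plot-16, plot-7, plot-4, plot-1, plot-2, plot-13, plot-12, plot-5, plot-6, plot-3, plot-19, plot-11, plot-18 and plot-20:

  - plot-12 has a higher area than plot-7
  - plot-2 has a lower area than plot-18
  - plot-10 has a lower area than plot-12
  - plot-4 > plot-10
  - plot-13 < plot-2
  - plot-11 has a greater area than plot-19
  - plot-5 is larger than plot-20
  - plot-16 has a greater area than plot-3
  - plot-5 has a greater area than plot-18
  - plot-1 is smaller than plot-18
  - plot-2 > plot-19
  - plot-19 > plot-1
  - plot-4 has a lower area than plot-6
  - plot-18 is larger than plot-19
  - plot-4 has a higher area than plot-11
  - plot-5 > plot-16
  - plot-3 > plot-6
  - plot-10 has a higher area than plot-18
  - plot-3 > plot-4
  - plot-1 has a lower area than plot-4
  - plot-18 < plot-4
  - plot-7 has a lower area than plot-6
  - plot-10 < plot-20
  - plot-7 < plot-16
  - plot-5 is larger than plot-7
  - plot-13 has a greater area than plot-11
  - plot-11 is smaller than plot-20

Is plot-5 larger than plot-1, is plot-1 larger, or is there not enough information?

Chaining the given relations: plot-1 < plot-19 < plot-11 < plot-13 < plot-2 < plot-18 < plot-4 < plot-6 < plot-3 < plot-16 < plot-5.
So plot-5 is larger.

plot-5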